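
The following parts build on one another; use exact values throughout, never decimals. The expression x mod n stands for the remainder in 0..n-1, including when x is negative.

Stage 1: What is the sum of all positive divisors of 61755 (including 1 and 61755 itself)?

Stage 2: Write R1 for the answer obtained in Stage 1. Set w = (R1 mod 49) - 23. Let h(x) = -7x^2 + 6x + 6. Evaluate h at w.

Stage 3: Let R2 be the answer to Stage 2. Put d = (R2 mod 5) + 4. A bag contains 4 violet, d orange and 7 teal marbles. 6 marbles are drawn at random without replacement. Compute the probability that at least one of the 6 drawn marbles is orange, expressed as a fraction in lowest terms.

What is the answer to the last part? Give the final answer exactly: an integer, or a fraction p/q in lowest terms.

Stage 1: 61755 = 3 * 5 * 23 * 179; sigma = (1 + 3) * (1 + 5) * (1 + 23) * (1 + 179) = 4 * 6 * 24 * 180 = 103680; answer 103680
Stage 2: R1 = 103680; w = 22; -7*(22)^2 + 6*(22)^1 + 6 = (-3388) + (132) + (6) = -3250; answer -3250
Stage 3: R2 = -3250; d = 4; total draws C(15,6) = 5005; complement C(11,6) = 462; favorable 5005 - 462 = 4543; P = 59/65; answer 59/65

59/65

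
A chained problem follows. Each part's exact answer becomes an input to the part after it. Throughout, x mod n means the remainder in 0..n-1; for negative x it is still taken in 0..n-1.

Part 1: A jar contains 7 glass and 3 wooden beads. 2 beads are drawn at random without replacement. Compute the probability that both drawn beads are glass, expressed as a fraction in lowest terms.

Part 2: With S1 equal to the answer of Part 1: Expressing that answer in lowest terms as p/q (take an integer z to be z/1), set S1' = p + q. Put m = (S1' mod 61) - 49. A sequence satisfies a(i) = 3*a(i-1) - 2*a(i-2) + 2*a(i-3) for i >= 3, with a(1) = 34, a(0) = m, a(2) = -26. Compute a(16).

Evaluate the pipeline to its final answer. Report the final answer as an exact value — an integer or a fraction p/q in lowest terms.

-28590340

Part 1: total draws C(10,2) = 45; favorable C(7,2) = 21; P = 7/15; answer 7/15
Part 2: S1 = 7/15; threaded value p + q = 22; m = -27; a(3) = 3*(-26) - 2*(34) + 2*(-27) = -200; iterating: a(3)=-200, a(4)=-480, a(5)=-1092, a(6)=-2716, a(7)=-6924, a(8)=-17524, a(9)=-44156, a(10)=-111268, a(11)=-280540, a(12)=-707396, a(13)=-1783644, a(14)=-4497220, a(15)=-11339164, a(16)=-28590340; answer -28590340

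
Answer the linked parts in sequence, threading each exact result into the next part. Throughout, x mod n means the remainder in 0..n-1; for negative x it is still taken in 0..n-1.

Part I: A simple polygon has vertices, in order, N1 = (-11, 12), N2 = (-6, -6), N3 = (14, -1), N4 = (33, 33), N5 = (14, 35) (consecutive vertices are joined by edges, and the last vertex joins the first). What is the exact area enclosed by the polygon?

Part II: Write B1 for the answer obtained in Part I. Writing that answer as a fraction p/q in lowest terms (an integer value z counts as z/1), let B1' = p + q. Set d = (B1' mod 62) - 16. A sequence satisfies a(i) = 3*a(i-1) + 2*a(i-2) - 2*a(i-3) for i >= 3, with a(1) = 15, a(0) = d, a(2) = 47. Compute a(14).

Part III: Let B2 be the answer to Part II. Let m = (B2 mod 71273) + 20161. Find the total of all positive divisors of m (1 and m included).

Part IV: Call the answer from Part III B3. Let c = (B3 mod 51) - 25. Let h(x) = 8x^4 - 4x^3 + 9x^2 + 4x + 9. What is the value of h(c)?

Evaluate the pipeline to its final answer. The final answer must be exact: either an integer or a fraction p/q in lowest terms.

Part I: cross terms: (-11*-6 - -6*12)=138, (-6*-1 - 14*-6)=90, (14*33 - 33*-1)=495, (33*35 - 14*33)=693, (14*12 - -11*35)=553; twice the area = |1969| = 1969; area = 1969/2; answer 1969/2
Part II: B1 = 1969/2; threaded value p + q = 1971; d = 33; a(3) = 3*(47) + 2*(15) - 2*(33) = 105; iterating: a(3)=105, a(4)=379, a(5)=1253, a(6)=4307, a(7)=14669, a(8)=50115, a(9)=171069, a(10)=584099, a(11)=1994205, a(12)=6808675, a(13)=23246237, a(14)=79367651; answer 79367651
Part III: B2 = 79367651; m = 60963; 60963 = 3 * 7 * 2903; sigma = (1 + 3) * (1 + 7) * (1 + 2903) = 4 * 8 * 2904 = 92928; answer 92928
Part IV: B3 = 92928; c = -19; 8*(-19)^4 - 4*(-19)^3 + 9*(-19)^2 + 4*(-19)^1 + 9 = (1042568) + (27436) + (3249) + (-76) + (9) = 1073186; answer 1073186

1073186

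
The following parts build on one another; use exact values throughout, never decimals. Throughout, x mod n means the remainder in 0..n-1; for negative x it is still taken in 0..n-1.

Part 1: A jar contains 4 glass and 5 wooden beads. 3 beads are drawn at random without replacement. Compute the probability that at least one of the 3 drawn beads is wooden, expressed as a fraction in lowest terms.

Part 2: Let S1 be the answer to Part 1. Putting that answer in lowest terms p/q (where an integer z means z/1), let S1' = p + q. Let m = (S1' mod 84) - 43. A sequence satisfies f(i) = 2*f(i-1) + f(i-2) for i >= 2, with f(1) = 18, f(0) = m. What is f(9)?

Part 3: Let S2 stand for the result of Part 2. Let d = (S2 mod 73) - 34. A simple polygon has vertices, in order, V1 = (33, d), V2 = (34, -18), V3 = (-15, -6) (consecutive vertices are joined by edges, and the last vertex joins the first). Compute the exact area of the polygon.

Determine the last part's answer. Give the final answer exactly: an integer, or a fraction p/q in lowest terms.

1703/2

Part 1: total draws C(9,3) = 84; complement C(4,3) = 4; favorable 84 - 4 = 80; P = 20/21; answer 20/21
Part 2: S1 = 20/21; threaded value p + q = 41; m = -2; f(2) = 2*(18) + 1*(-2) = 34; iterating: f(2)=34, f(3)=86, f(4)=206, f(5)=498, f(6)=1202, f(7)=2902, f(8)=7006, f(9)=16914; answer 16914
Part 3: S2 = 16914; d = 17; cross terms: (33*-18 - 34*17)=-1172, (34*-6 - -15*-18)=-474, (-15*17 - 33*-6)=-57; twice the area = |-1703| = 1703; area = 1703/2; answer 1703/2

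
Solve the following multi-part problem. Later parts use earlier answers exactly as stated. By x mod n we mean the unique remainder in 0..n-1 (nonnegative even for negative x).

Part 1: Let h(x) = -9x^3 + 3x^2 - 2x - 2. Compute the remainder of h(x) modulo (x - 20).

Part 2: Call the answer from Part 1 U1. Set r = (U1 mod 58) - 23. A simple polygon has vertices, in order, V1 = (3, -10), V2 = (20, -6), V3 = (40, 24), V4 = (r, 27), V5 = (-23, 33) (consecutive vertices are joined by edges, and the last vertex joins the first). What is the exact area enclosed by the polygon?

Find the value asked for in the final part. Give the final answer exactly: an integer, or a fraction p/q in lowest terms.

2833/2

Part 1: remainder = value at the root: -9*(20)^3 + 3*(20)^2 - 2*(20)^1 - 2 = (-72000) + (1200) + (-40) + (-2) = -70842; answer -70842
Part 2: U1 = -70842; r = 11; cross terms: (3*-6 - 20*-10)=182, (20*24 - 40*-6)=720, (40*27 - 11*24)=816, (11*33 - -23*27)=984, (-23*-10 - 3*33)=131; twice the area = |2833| = 2833; area = 2833/2; answer 2833/2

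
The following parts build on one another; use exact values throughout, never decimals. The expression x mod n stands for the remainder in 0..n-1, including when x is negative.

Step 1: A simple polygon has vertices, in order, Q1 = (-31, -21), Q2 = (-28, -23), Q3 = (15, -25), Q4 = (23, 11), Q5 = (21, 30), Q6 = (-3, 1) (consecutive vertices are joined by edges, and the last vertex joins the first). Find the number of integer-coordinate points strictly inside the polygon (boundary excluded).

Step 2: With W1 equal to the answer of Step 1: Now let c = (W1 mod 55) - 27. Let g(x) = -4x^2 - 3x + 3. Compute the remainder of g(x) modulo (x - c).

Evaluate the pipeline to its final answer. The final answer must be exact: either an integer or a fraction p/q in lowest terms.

Step 1: cross terms: (-31*-23 - -28*-21)=125, (-28*-25 - 15*-23)=1045, (15*11 - 23*-25)=740, (23*30 - 21*11)=459, (21*1 - -3*30)=111, (-3*-21 - -31*1)=94; twice the area = |2574| = 2574; area = 1287; boundary points = 1 + 1 + 4 + 1 + 1 + 2 = 10; strictly interior points = area - boundary/2 + 1 = 1283; answer 1283
Step 2: W1 = 1283; c = -9; remainder = value at the root: -4*(-9)^2 - 3*(-9)^1 + 3 = (-324) + (27) + (3) = -294; answer -294

-294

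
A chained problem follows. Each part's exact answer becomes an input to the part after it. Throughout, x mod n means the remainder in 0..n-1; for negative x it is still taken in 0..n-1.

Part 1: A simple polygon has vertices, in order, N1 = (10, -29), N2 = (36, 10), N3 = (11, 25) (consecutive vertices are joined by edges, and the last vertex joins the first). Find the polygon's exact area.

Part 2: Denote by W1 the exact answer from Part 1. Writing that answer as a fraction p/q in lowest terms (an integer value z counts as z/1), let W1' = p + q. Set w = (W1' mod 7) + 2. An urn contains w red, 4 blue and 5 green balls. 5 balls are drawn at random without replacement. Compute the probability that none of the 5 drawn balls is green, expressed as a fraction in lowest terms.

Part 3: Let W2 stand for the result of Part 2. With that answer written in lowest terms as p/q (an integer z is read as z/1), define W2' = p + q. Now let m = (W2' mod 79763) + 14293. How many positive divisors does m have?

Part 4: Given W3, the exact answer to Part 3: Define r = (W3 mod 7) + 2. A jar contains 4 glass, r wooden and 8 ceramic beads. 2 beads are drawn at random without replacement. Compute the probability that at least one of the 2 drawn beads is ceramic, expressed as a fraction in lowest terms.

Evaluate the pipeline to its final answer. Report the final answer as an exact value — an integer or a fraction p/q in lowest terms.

116/171

Part 1: cross terms: (10*10 - 36*-29)=1144, (36*25 - 11*10)=790, (11*-29 - 10*25)=-569; twice the area = |1365| = 1365; area = 1365/2; answer 1365/2
Part 2: W1 = 1365/2; threaded value p + q = 1367; w = 4; total draws C(13,5) = 1287; favorable C(8,5) = 56; P = 56/1287; answer 56/1287
Part 3: W2 = 56/1287; threaded value p + q = 1343; m = 15636; 15636 = 2^2 * 3 * 1303; number of divisors = (2+1) * (1+1) * (1+1) = 12; answer 12
Part 4: W3 = 12; r = 7; total draws C(19,2) = 171; complement C(11,2) = 55; favorable 171 - 55 = 116; P = 116/171; answer 116/171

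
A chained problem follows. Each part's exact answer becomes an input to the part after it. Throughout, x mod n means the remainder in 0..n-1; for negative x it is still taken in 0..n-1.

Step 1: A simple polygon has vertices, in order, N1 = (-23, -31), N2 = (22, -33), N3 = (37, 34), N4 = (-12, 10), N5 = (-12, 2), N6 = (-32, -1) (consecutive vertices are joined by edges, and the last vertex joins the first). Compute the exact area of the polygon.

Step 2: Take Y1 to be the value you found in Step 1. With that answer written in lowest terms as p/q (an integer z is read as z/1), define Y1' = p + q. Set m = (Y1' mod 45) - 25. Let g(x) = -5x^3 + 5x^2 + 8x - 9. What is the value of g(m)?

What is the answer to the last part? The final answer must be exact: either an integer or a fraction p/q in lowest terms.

359

Step 1: cross terms: (-23*-33 - 22*-31)=1441, (22*34 - 37*-33)=1969, (37*10 - -12*34)=778, (-12*2 - -12*10)=96, (-12*-1 - -32*2)=76, (-32*-31 - -23*-1)=969; twice the area = |5329| = 5329; area = 5329/2; answer 5329/2
Step 2: Y1 = 5329/2; threaded value p + q = 5331; m = -4; -5*(-4)^3 + 5*(-4)^2 + 8*(-4)^1 - 9 = (320) + (80) + (-32) + (-9) = 359; answer 359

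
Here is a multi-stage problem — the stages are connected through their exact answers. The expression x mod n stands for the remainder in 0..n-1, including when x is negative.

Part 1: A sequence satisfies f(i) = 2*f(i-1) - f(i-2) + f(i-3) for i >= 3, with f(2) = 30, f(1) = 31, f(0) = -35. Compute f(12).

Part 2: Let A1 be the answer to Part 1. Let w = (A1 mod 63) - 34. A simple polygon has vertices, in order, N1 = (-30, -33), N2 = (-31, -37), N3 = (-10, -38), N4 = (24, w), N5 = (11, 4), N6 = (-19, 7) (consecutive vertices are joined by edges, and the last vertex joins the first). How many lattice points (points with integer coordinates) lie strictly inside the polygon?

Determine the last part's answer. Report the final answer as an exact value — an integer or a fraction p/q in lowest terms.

Part 1: f(3) = 2*(30) - 1*(31) + 1*(-35) = -6; iterating: f(3)=-6, f(4)=-11, f(5)=14, f(6)=33, f(7)=41, f(8)=63, f(9)=118, f(10)=214, f(11)=373, f(12)=650; answer 650
Part 2: A1 = 650; w = -14; cross terms: (-30*-37 - -31*-33)=87, (-31*-38 - -10*-37)=808, (-10*-14 - 24*-38)=1052, (24*4 - 11*-14)=250, (11*7 - -19*4)=153, (-19*-33 - -30*7)=837; twice the area = |3187| = 3187; area = 3187/2; boundary points = 1 + 1 + 2 + 1 + 3 + 1 = 9; strictly interior points = area - boundary/2 + 1 = 1590; answer 1590

1590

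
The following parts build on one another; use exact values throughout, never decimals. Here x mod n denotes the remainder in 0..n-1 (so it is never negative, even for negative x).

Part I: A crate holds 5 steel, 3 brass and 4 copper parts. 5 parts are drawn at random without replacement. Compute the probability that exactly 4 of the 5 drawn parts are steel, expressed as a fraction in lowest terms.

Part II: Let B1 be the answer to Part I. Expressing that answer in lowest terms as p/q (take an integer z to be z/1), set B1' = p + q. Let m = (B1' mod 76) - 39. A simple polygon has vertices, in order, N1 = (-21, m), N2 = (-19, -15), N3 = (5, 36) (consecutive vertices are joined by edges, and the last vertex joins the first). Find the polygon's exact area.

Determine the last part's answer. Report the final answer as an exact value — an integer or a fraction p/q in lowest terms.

Part I: total draws C(12,5) = 792; favorable C(5,4)*C(7,1) = 35; P = 35/792; answer 35/792
Part II: B1 = 35/792; threaded value p + q = 827; m = 28; cross terms: (-21*-15 - -19*28)=847, (-19*36 - 5*-15)=-609, (5*28 - -21*36)=896; twice the area = |1134| = 1134; area = 567; answer 567

567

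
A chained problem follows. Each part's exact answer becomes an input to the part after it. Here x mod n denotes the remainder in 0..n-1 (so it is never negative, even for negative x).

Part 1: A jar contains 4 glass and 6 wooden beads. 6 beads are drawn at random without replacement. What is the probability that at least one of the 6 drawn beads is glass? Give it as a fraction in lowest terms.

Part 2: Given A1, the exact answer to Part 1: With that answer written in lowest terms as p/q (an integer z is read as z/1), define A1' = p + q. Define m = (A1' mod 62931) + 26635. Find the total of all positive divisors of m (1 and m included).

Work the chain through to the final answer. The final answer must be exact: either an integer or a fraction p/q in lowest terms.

60984

Part 1: total draws C(10,6) = 210; complement C(6,6) = 1; favorable 210 - 1 = 209; P = 209/210; answer 209/210
Part 2: A1 = 209/210; threaded value p + q = 419; m = 27054; 27054 = 2 * 3^4 * 167; sigma = (1 + 2) * (1 + 3 + 9 + 27 + 81) * (1 + 167) = 3 * 121 * 168 = 60984; answer 60984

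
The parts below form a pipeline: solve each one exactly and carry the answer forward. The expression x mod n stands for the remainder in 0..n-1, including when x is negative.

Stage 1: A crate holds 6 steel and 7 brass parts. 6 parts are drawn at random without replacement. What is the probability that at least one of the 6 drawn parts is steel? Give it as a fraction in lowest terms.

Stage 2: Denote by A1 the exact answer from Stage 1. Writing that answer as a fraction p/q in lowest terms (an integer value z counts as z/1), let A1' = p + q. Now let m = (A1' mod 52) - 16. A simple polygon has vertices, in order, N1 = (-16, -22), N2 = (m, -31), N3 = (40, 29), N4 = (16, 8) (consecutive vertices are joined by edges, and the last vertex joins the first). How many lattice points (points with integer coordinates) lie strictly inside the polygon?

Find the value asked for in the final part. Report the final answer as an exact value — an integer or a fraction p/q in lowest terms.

Stage 1: total draws C(13,6) = 1716; complement C(7,6) = 7; favorable 1716 - 7 = 1709; P = 1709/1716; answer 1709/1716
Stage 2: A1 = 1709/1716; threaded value p + q = 3425; m = 29; cross terms: (-16*-31 - 29*-22)=1134, (29*29 - 40*-31)=2081, (40*8 - 16*29)=-144, (16*-22 - -16*8)=-224; twice the area = |2847| = 2847; area = 2847/2; boundary points = 9 + 1 + 3 + 2 = 15; strictly interior points = area - boundary/2 + 1 = 1417; answer 1417

1417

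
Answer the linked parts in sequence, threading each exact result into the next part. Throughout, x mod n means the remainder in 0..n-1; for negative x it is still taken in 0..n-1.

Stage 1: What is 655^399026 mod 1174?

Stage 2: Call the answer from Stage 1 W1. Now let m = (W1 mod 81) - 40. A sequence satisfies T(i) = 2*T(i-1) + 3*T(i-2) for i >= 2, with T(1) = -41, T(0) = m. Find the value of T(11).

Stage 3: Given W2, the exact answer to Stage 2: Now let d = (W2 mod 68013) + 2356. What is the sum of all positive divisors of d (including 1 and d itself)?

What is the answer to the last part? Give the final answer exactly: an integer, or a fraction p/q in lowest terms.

Stage 1: squarings mod 1174: 655^1=655, 655^2=515, 655^4=1075, 655^8=409, 655^16=573, 655^32=783, 655^64=261, 655^128=29, 655^256=841, 655^512=533, 655^1024=1155, 655^2048=361, 655^4096=7, 655^8192=49, 655^16384=53, 655^32768=461, 655^65536=27, 655^131072=729, 655^262144=793; 655^399026 = 655^2 * 655^16 * 655^32 * 655^128 * 655^512 * 655^1024 * 655^4096 * 655^131072 * 655^262144 = 709 (mod 1174); answer 709
Stage 2: W1 = 709; m = 21; T(2) = 2*(-41) + 3*(21) = -19; iterating: T(2)=-19, T(3)=-161, T(4)=-379, T(5)=-1241, T(6)=-3619, T(7)=-10961, T(8)=-32779, T(9)=-98441, T(10)=-295219, T(11)=-885761; answer -885761
Stage 3: W2 = -885761; d = 68777; 68777 is prime, so its only divisors are 1 and 68777; sigma = 1 + 68777 = 68778; answer 68778

68778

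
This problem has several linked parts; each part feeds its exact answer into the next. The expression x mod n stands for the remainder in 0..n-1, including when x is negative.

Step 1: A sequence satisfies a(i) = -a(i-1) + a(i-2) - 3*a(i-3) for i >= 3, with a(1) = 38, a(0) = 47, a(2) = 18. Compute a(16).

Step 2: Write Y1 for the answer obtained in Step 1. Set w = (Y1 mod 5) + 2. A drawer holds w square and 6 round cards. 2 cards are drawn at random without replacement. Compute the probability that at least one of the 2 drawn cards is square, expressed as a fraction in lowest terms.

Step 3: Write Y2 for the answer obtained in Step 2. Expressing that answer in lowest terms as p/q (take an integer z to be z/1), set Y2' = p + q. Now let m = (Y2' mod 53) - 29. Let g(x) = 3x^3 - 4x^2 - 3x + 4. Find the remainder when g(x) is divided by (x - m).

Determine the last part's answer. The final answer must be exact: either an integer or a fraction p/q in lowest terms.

Step 1: a(3) = -1*(18) + 1*(38) - 3*(47) = -121; iterating: a(3)=-121, a(4)=25, a(5)=-200, a(6)=588, a(7)=-863, a(8)=2051, a(9)=-4678, a(10)=9318, a(11)=-20149, a(12)=43501, a(13)=-91604, a(14)=195552, a(15)=-417659, a(16)=888023; answer 888023
Step 2: Y1 = 888023; w = 5; total draws C(11,2) = 55; complement C(6,2) = 15; favorable 55 - 15 = 40; P = 8/11; answer 8/11
Step 3: Y2 = 8/11; threaded value p + q = 19; m = -10; remainder = value at the root: 3*(-10)^3 - 4*(-10)^2 - 3*(-10)^1 + 4 = (-3000) + (-400) + (30) + (4) = -3366; answer -3366

-3366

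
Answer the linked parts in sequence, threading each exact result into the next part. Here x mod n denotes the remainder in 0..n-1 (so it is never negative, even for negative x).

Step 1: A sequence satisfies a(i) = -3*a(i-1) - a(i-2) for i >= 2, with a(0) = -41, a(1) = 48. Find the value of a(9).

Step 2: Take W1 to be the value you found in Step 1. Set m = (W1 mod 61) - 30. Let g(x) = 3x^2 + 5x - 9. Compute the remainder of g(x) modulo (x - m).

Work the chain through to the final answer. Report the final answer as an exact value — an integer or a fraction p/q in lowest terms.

Step 1: a(2) = -3*(48) - 1*(-41) = -103; iterating: a(2)=-103, a(3)=261, a(4)=-680, a(5)=1779, a(6)=-4657, a(7)=12192, a(8)=-31919, a(9)=83565; answer 83565
Step 2: W1 = 83565; m = 26; remainder = value at the root: 3*(26)^2 + 5*(26)^1 - 9 = (2028) + (130) + (-9) = 2149; answer 2149

2149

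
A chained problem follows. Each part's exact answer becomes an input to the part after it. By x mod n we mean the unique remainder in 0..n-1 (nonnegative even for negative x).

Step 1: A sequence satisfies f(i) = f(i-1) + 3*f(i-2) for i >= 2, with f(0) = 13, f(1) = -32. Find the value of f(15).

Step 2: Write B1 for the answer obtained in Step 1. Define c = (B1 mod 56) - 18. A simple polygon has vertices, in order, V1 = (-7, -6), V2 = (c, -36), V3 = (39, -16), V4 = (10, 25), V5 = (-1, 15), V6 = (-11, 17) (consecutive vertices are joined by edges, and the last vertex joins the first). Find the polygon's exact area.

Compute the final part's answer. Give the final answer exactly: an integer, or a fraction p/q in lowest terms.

Step 1: f(2) = 1*(-32) + 3*(13) = 7; iterating: f(2)=7, f(3)=-89, f(4)=-68, f(5)=-335, f(6)=-539, f(7)=-1544, f(8)=-3161, f(9)=-7793, f(10)=-17276, f(11)=-40655, f(12)=-92483, f(13)=-214448, f(14)=-491897, f(15)=-1135241; answer -1135241
Step 2: B1 = -1135241; c = 29; cross terms: (-7*-36 - 29*-6)=426, (29*-16 - 39*-36)=940, (39*25 - 10*-16)=1135, (10*15 - -1*25)=175, (-1*17 - -11*15)=148, (-11*-6 - -7*17)=185; twice the area = |3009| = 3009; area = 3009/2; answer 3009/2

3009/2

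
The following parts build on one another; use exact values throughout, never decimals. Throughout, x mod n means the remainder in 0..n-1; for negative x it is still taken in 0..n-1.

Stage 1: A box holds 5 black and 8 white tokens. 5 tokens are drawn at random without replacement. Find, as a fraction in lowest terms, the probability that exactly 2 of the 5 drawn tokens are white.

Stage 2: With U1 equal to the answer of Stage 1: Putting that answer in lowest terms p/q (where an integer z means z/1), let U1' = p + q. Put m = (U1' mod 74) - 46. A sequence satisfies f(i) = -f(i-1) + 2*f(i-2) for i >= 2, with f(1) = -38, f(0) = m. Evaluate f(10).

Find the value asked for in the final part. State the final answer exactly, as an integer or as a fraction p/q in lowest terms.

1672

Stage 1: total draws C(13,5) = 1287; favorable C(8,2)*C(5,3) = 280; P = 280/1287; answer 280/1287
Stage 2: U1 = 280/1287; threaded value p + q = 1567; m = -33; f(2) = -1*(-38) + 2*(-33) = -28; iterating: f(2)=-28, f(3)=-48, f(4)=-8, f(5)=-88, f(6)=72, f(7)=-248, f(8)=392, f(9)=-888, f(10)=1672; answer 1672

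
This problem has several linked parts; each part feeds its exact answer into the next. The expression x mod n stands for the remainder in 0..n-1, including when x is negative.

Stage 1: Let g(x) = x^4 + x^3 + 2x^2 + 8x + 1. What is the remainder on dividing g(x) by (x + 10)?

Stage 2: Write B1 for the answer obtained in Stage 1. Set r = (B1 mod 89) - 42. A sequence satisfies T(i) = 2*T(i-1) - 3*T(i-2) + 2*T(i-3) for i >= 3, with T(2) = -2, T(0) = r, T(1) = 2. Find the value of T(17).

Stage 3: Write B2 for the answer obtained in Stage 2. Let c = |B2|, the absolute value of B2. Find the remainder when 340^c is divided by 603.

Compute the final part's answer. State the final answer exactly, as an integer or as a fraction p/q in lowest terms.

202

Stage 1: remainder = value at the root: 1*(-10)^4 + 1*(-10)^3 + 2*(-10)^2 + 8*(-10)^1 + 1 = (10000) + (-1000) + (200) + (-80) + (1) = 9121; answer 9121
Stage 2: B1 = 9121; r = 1; T(3) = 2*(-2) - 3*(2) + 2*(1) = -8; iterating: T(3)=-8, T(4)=-6, T(5)=8, T(6)=18, T(7)=0, T(8)=-38, T(9)=-40, T(10)=34, T(11)=112, T(12)=42, T(13)=-184, T(14)=-270, T(15)=96, T(16)=634, T(17)=440; answer 440
Stage 3: B2 = 440; c = 440; squarings mod 603: 340^1=340, 340^2=427, 340^4=223, 340^8=283, 340^16=493, 340^32=40, 340^64=394, 340^128=265, 340^256=277; 340^440 = 340^8 * 340^16 * 340^32 * 340^128 * 340^256 = 202 (mod 603); answer 202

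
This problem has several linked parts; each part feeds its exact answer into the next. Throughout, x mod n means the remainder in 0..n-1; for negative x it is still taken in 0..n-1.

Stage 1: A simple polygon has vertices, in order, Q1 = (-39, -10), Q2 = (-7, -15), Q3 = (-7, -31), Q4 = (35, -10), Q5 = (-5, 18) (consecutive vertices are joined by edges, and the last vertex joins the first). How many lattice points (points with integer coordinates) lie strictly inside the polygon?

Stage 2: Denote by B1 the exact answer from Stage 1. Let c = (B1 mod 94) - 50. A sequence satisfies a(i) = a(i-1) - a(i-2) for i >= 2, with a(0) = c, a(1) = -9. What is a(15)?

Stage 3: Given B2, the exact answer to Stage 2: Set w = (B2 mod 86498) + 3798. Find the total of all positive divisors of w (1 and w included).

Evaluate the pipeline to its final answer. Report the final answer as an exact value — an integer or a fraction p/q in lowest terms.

Stage 1: cross terms: (-39*-15 - -7*-10)=515, (-7*-31 - -7*-15)=112, (-7*-10 - 35*-31)=1155, (35*18 - -5*-10)=580, (-5*-10 - -39*18)=752; twice the area = |3114| = 3114; area = 1557; boundary points = 1 + 16 + 21 + 4 + 2 = 44; strictly interior points = area - boundary/2 + 1 = 1536; answer 1536
Stage 2: B1 = 1536; c = -18; a(2) = 1*(-9) - 1*(-18) = 9; iterating: a(2)=9, a(3)=18, a(4)=9, a(5)=-9, a(6)=-18, a(7)=-9, a(8)=9, a(9)=18, a(10)=9, a(11)=-9, a(12)=-18, a(13)=-9, a(14)=9, a(15)=18; answer 18
Stage 3: B2 = 18; w = 3816; 3816 = 2^3 * 3^2 * 53; sigma = (1 + 2 + 4 + 8) * (1 + 3 + 9) * (1 + 53) = 15 * 13 * 54 = 10530; answer 10530

10530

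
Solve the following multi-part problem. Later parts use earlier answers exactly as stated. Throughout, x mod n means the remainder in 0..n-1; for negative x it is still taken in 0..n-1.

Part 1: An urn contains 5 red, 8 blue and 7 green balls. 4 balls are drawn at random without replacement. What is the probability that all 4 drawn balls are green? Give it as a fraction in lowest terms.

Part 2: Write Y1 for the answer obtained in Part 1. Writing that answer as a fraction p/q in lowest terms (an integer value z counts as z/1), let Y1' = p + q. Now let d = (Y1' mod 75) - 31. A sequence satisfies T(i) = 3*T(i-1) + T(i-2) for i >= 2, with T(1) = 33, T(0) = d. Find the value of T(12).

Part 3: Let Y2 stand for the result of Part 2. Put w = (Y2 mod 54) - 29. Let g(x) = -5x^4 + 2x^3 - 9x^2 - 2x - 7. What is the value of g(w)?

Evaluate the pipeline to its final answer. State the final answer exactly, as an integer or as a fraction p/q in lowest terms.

Part 1: total draws C(20,4) = 4845; favorable C(7,4) = 35; P = 7/969; answer 7/969
Part 2: Y1 = 7/969; threaded value p + q = 976; d = -30; T(2) = 3*(33) + 1*(-30) = 69; iterating: T(2)=69, T(3)=240, T(4)=789, T(5)=2607, T(6)=8610, T(7)=28437, T(8)=93921, T(9)=310200, T(10)=1024521, T(11)=3383763, T(12)=11175810; answer 11175810
Part 3: Y2 = 11175810; w = -5; -5*(-5)^4 + 2*(-5)^3 - 9*(-5)^2 - 2*(-5)^1 - 7 = (-3125) + (-250) + (-225) + (10) + (-7) = -3597; answer -3597

-3597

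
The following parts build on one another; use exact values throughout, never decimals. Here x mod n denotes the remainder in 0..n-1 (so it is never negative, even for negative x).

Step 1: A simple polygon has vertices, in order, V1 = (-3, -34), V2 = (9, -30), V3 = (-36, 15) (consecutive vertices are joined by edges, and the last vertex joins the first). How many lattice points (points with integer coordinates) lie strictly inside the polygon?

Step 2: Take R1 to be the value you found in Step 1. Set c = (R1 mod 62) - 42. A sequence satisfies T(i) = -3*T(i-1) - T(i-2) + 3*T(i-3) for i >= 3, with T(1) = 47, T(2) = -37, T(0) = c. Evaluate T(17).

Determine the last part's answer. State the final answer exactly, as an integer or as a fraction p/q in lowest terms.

Step 1: cross terms: (-3*-30 - 9*-34)=396, (9*15 - -36*-30)=-945, (-36*-34 - -3*15)=1269; twice the area = |720| = 720; area = 360; boundary points = 4 + 45 + 1 = 50; strictly interior points = area - boundary/2 + 1 = 336; answer 336
Step 2: R1 = 336; c = -16; T(3) = -3*(-37) - 1*(47) + 3*(-16) = 16; iterating: T(3)=16, T(4)=130, T(5)=-517, T(6)=1469, T(7)=-3500, T(8)=7480, T(9)=-14533, T(10)=25619, T(11)=-39884, T(12)=50434, T(13)=-34561, T(14)=-66403, T(15)=385072, T(16)=-1192496, T(17)=2993207; answer 2993207

2993207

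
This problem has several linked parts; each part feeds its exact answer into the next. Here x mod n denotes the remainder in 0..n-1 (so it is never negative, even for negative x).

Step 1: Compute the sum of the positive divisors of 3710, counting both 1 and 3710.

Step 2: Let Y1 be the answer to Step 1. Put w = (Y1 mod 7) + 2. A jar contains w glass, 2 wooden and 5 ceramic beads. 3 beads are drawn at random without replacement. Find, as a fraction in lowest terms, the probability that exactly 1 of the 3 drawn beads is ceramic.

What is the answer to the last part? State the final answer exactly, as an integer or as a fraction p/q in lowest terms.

Step 1: 3710 = 2 * 5 * 7 * 53; sigma = (1 + 2) * (1 + 5) * (1 + 7) * (1 + 53) = 3 * 6 * 8 * 54 = 7776; answer 7776
Step 2: Y1 = 7776; w = 8; total draws C(15,3) = 455; favorable C(5,1)*C(10,2) = 225; P = 45/91; answer 45/91

45/91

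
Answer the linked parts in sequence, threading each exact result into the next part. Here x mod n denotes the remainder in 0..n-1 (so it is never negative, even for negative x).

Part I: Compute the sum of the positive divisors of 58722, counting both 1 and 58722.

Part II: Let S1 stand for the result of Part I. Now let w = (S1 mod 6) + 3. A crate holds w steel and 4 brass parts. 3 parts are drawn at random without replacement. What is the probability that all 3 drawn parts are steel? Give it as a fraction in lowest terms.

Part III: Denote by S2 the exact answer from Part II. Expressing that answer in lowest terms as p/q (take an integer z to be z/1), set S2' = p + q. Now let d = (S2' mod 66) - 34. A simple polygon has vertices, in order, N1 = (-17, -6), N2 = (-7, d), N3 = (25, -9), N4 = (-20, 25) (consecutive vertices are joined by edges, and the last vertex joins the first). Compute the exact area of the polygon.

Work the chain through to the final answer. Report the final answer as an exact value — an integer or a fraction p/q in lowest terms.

927/2

Part I: 58722 = 2 * 3 * 9787; sigma = (1 + 2) * (1 + 3) * (1 + 9787) = 3 * 4 * 9788 = 117456; answer 117456
Part II: S1 = 117456; w = 3; total draws C(7,3) = 35; favorable C(3,3) = 1; P = 1/35; answer 1/35
Part III: S2 = 1/35; threaded value p + q = 36; d = 2; cross terms: (-17*2 - -7*-6)=-76, (-7*-9 - 25*2)=13, (25*25 - -20*-9)=445, (-20*-6 - -17*25)=545; twice the area = |927| = 927; area = 927/2; answer 927/2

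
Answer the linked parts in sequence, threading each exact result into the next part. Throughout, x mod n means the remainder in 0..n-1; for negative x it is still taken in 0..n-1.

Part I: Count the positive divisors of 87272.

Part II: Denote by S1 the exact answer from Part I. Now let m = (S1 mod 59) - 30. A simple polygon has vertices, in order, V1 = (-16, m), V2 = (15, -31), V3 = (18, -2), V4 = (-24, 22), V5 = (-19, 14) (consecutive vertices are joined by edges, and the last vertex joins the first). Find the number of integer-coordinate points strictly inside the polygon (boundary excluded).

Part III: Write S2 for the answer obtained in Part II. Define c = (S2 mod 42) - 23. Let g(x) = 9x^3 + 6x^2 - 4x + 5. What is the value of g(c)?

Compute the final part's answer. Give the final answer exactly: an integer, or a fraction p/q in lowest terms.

7016

Part I: 87272 = 2^3 * 10909; number of divisors = (3+1) * (1+1) = 8; answer 8
Part II: S1 = 8; m = -22; cross terms: (-16*-31 - 15*-22)=826, (15*-2 - 18*-31)=528, (18*22 - -24*-2)=348, (-24*14 - -19*22)=82, (-19*-22 - -16*14)=642; twice the area = |2426| = 2426; area = 1213; boundary points = 1 + 1 + 6 + 1 + 3 = 12; strictly interior points = area - boundary/2 + 1 = 1208; answer 1208
Part III: S2 = 1208; c = 9; 9*(9)^3 + 6*(9)^2 - 4*(9)^1 + 5 = (6561) + (486) + (-36) + (5) = 7016; answer 7016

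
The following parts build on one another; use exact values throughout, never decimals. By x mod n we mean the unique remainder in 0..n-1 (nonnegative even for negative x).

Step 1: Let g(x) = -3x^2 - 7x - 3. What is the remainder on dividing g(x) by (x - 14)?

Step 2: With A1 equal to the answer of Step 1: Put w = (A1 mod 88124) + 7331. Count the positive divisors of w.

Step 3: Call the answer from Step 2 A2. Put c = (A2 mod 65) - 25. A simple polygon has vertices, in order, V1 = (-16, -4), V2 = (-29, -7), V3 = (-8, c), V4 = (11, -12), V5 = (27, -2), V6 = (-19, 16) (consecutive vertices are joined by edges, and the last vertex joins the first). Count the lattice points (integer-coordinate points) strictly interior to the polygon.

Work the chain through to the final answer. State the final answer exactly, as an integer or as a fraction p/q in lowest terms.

788

Step 1: remainder = value at the root: -3*(14)^2 - 7*(14)^1 - 3 = (-588) + (-98) + (-3) = -689; answer -689
Step 2: A1 = -689; w = 94766; 94766 = 2 * 7^2 * 967; number of divisors = (1+1) * (2+1) * (1+1) = 12; answer 12
Step 3: A2 = 12; c = -13; cross terms: (-16*-7 - -29*-4)=-4, (-29*-13 - -8*-7)=321, (-8*-12 - 11*-13)=239, (11*-2 - 27*-12)=302, (27*16 - -19*-2)=394, (-19*-4 - -16*16)=332; twice the area = |1584| = 1584; area = 792; boundary points = 1 + 3 + 1 + 2 + 2 + 1 = 10; strictly interior points = area - boundary/2 + 1 = 788; answer 788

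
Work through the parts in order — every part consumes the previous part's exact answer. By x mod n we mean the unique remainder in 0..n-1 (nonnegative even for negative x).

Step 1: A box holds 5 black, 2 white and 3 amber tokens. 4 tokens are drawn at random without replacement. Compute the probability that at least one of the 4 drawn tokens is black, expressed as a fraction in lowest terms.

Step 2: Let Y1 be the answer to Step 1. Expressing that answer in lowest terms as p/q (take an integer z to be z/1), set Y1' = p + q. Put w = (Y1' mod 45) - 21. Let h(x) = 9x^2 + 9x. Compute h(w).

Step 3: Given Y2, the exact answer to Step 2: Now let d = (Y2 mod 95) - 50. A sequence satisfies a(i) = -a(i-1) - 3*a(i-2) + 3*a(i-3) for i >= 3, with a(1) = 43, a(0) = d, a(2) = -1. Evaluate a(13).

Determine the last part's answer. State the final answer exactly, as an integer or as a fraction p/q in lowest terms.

63673

Step 1: total draws C(10,4) = 210; complement C(5,4) = 5; favorable 210 - 5 = 205; P = 41/42; answer 41/42
Step 2: Y1 = 41/42; threaded value p + q = 83; w = 17; 9*(17)^2 + 9*(17)^1 = (2601) + (153) = 2754; answer 2754
Step 3: Y2 = 2754; d = 44; a(3) = -1*(-1) - 3*(43) + 3*(44) = 4; iterating: a(3)=4, a(4)=128, a(5)=-143, a(6)=-229, a(7)=1042, a(8)=-784, a(9)=-3029, a(10)=8507, a(11)=-1772, a(12)=-32836, a(13)=63673; answer 63673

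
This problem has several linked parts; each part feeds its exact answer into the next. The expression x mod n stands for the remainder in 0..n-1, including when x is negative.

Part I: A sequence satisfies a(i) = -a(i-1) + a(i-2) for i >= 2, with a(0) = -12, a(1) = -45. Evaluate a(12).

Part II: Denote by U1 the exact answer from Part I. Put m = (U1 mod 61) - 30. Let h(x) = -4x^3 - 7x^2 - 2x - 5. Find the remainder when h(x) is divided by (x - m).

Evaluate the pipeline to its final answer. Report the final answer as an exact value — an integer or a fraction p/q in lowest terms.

Part I: a(2) = -1*(-45) + 1*(-12) = 33; iterating: a(2)=33, a(3)=-78, a(4)=111, a(5)=-189, a(6)=300, a(7)=-489, a(8)=789, a(9)=-1278, a(10)=2067, a(11)=-3345, a(12)=5412; answer 5412
Part II: U1 = 5412; m = 14; remainder = value at the root: -4*(14)^3 - 7*(14)^2 - 2*(14)^1 - 5 = (-10976) + (-1372) + (-28) + (-5) = -12381; answer -12381

-12381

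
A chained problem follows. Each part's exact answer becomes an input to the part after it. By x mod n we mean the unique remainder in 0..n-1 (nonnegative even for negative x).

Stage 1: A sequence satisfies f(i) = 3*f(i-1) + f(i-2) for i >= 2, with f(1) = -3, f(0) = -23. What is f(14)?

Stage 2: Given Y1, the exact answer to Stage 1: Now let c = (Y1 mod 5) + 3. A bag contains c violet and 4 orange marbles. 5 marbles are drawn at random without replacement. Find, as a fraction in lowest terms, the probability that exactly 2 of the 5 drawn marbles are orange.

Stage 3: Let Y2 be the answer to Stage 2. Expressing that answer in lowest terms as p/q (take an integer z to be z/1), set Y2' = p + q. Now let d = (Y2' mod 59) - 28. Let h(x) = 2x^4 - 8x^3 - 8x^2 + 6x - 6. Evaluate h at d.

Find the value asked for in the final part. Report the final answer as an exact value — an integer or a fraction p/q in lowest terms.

-114

Stage 1: f(2) = 3*(-3) + 1*(-23) = -32; iterating: f(2)=-32, f(3)=-99, f(4)=-329, f(5)=-1086, f(6)=-3587, f(7)=-11847, f(8)=-39128, f(9)=-129231, f(10)=-426821, f(11)=-1409694, f(12)=-4655903, f(13)=-15377403, f(14)=-50788112; answer -50788112
Stage 2: Y1 = -50788112; c = 6; total draws C(10,5) = 252; favorable C(4,2)*C(6,3) = 120; P = 10/21; answer 10/21
Stage 3: Y2 = 10/21; threaded value p + q = 31; d = 3; 2*(3)^4 - 8*(3)^3 - 8*(3)^2 + 6*(3)^1 - 6 = (162) + (-216) + (-72) + (18) + (-6) = -114; answer -114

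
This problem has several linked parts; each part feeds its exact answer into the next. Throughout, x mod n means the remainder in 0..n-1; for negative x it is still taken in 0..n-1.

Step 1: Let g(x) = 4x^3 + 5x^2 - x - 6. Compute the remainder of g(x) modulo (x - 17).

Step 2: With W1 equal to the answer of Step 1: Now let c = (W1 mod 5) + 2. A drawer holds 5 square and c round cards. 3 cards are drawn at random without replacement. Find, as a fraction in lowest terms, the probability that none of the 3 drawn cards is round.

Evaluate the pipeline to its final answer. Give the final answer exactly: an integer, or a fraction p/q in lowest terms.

2/33

Step 1: remainder = value at the root: 4*(17)^3 + 5*(17)^2 - 1*(17)^1 - 6 = (19652) + (1445) + (-17) + (-6) = 21074; answer 21074
Step 2: W1 = 21074; c = 6; total draws C(11,3) = 165; favorable C(5,3) = 10; P = 2/33; answer 2/33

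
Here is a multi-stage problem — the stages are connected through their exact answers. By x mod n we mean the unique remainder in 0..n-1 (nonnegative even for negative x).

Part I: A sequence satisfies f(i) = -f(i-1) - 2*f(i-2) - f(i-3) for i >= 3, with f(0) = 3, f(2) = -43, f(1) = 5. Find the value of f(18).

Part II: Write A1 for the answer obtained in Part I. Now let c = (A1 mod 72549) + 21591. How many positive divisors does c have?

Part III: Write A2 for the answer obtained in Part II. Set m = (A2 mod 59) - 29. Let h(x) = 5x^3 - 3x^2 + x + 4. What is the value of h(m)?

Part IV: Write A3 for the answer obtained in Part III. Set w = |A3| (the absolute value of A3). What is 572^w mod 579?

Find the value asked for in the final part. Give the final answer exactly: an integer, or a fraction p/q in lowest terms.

563

Part I: f(3) = -1*(-43) - 2*(5) - 1*(3) = 30; iterating: f(3)=30, f(4)=51, f(5)=-68, f(6)=-64, f(7)=149, f(8)=47, f(9)=-281, f(10)=38, f(11)=477, f(12)=-272, f(13)=-720, f(14)=787, f(15)=925, f(16)=-1779, f(17)=-858, f(18)=3491; answer 3491
Part II: A1 = 3491; c = 25082; 25082 = 2 * 12541; number of divisors = (1+1) * (1+1) = 4; answer 4
Part III: A2 = 4; m = -25; 5*(-25)^3 - 3*(-25)^2 + 1*(-25)^1 + 4 = (-78125) + (-1875) + (-25) + (4) = -80021; answer -80021
Part IV: A3 = -80021; w = 80021; squarings mod 579: 572^1=572, 572^2=49, 572^4=85, 572^8=277, 572^16=301, 572^32=277, 572^64=301, 572^128=277, 572^256=301, 572^512=277, 572^1024=301, 572^2048=277, 572^4096=301, 572^8192=277, 572^16384=301, 572^32768=277, 572^65536=301; 572^80021 = 572^1 * 572^4 * 572^16 * 572^128 * 572^2048 * 572^4096 * 572^8192 * 572^65536 = 563 (mod 579); answer 563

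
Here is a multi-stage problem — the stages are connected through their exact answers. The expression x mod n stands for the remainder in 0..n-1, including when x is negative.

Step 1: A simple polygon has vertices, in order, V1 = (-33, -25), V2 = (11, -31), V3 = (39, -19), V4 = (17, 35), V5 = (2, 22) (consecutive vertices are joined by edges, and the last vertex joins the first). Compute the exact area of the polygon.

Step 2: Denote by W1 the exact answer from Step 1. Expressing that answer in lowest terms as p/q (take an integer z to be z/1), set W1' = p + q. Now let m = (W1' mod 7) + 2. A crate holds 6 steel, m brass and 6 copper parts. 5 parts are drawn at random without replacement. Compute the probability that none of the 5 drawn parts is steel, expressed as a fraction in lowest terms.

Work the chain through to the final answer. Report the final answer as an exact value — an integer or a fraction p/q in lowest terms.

Step 1: cross terms: (-33*-31 - 11*-25)=1298, (11*-19 - 39*-31)=1000, (39*35 - 17*-19)=1688, (17*22 - 2*35)=304, (2*-25 - -33*22)=676; twice the area = |4966| = 4966; area = 2483; answer 2483
Step 2: W1 = 2483; threaded value p + q = 2484; m = 8; total draws C(20,5) = 15504; favorable C(14,5) = 2002; P = 1001/7752; answer 1001/7752

1001/7752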